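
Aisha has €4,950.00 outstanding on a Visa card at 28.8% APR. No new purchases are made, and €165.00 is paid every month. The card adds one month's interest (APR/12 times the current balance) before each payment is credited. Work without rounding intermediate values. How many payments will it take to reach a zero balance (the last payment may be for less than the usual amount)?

54 months

Monthly rate r = 28.8%/12 = 2.4% = 0.024.
Recurrence: B ← B·(1+r) − €165.00.
Month 1: interest €118.80; balance after payment €4,903.80.
Month 2: interest €117.69; balance after payment €4,856.49.
Closed form: n = −ln(1 − rB₀/P)/ln(1+r) = −ln(0.28)/ln(1.024) ≈ 53.674, so the balance reaches zero during payment 54.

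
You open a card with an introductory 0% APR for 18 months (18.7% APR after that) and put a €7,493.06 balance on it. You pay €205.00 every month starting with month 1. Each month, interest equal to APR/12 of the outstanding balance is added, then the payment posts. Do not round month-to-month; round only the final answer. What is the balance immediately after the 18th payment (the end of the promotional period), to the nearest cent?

€3,803.06

Promo months 1–18 at r₀ = 0%/12 = 0; months 19+ at r₁ = 18.7%/12 = 0.0155833.
After month 18 (no interest yet): B = €7,493.06 − 18·€205.00 = €3,803.06.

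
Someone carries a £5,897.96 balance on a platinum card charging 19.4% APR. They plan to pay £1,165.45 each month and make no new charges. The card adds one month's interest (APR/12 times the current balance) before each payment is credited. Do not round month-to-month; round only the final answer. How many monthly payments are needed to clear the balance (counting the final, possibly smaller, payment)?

6 payments

Monthly rate r = 19.4%/12 = 1.61667% = 0.0161667.
Recurrence: B ← B·(1+r) − £1,165.45.
Month 1: interest £95.35; balance after payment £4,827.86.
Month 2: interest £78.05; balance after payment £3,740.46.
Month 3: interest £60.47; balance after payment £2,635.48.
Month 4: interest £42.61; balance after payment £1,512.64.
Month 5: interest £24.45; balance after payment £371.64.
Month 6: interest £6.01; balance after payment £0.00.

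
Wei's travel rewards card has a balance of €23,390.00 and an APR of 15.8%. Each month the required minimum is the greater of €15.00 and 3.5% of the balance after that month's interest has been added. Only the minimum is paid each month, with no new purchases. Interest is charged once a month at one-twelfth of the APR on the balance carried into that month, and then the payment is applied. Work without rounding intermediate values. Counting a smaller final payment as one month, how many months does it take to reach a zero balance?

214 months

Monthly rate r = 15.8%/12 = 1.31667% = 0.0131667.
While 3.5% of the post-interest balance exceeds €15.00, each month B ← (B·(1+r))·(1 − 0.035), i.e. B shrinks by the factor (1+r)·0.965 = 0.97771.
This holds for months 1–178. Entering month 179 the balance is €422.76; 3.5% of the post-interest balance is now below €15.00, so the flat €15.00 minimum applies from here.
From month 179 a fixed €15.00 at rate r clears €422.76 in 36 more payments. Total: 178 + 36 = 214 months.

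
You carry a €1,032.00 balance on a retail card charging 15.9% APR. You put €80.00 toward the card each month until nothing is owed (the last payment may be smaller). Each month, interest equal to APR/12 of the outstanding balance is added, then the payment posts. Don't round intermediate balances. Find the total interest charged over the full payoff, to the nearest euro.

Monthly rate r = 15.9%/12 = 1.325% = 0.01325.
Payoff takes n = ⌈−ln(1 − rB₀/P)/ln(1+r)⌉ = ⌈14.240⌉ = 15 payments; the last is €19.32.
Total paid = 14·€80.00 + €19.32 = €1,139.32.
Total interest = total paid − principal = €1,139.32 − €1,032.00 = €107.32.

€107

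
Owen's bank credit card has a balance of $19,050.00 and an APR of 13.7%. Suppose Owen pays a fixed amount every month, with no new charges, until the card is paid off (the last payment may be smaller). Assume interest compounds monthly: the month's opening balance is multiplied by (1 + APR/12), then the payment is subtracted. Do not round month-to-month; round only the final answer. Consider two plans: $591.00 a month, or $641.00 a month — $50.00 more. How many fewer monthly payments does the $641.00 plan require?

4 fewer payments

Monthly rate r = 13.7%/12 = 1.14167% = 0.0114167.
At $591.00/mo: n = ⌈−ln(1 − rB₀/P)/ln(1+r)⌉ = 41 payments (last $249.93); total interest = total paid − $19,050.00 = $4,839.93.
At $641.00/mo: 37 payments (last $326.99); total interest $4,352.99.
Payments saved = 41 − 37 = 4.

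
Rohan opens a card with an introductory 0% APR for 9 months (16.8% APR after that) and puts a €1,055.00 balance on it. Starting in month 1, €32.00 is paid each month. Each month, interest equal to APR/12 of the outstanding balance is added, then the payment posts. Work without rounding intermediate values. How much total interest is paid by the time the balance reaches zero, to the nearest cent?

Promo months 1–9 at r₀ = 0%/12 = 0; months 10+ at r₁ = 16.8%/12 = 0.014.
After month 9 (no interest yet): B = €1,055.00 − 9·€32.00 = €767.00.
Then at r₁ with €32.00/mo: n₂ = −ln(1 − r₁·B/P)/ln(1+r₁) ≈ 29.40 → 30 more payments.
Total paid = 38·€32.00 + €13.01 = €1,229.01; interest = €1,229.01 − €1,055.00 = €174.01.

€174.01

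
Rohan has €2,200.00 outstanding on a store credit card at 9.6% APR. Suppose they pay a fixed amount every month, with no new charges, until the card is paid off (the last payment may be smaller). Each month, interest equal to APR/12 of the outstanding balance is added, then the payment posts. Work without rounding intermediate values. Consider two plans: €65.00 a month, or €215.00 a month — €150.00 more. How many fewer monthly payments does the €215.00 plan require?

Monthly rate r = 9.6%/12 = 0.8% = 0.008.
At €65.00/mo: n = ⌈−ln(1 − rB₀/P)/ln(1+r)⌉ = 40 payments (last €40.90); total interest = total paid − €2,200.00 = €375.90.
At €215.00/mo: 11 payments (last €154.63); total interest €104.63.
Payments saved = 40 − 11 = 29.

29 fewer payments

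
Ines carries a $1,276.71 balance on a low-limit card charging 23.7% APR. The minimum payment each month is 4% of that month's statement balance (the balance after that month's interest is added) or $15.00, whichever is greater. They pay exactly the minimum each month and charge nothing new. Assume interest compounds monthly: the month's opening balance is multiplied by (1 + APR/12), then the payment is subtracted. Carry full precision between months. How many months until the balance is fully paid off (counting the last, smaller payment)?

93 months

Monthly rate r = 23.7%/12 = 1.975% = 0.01975.
While 4% of the post-interest balance exceeds $15.00, each month B ← (B·(1+r))·(1 − 0.04), i.e. B shrinks by the factor (1+r)·0.96 = 0.97896.
This holds for months 1–59. Entering month 60 the balance is $364.10; 4% of the post-interest balance is now below $15.00, so the flat $15.00 minimum applies from here.
From month 60 a fixed $15.00 at rate r clears $364.10 in 34 more payments. Total: 59 + 34 = 93 months.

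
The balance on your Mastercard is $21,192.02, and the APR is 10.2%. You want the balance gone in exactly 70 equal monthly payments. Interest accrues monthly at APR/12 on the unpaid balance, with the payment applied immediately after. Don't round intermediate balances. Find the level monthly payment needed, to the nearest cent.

$402.94

Monthly rate r = 10.2%/12 = 0.85% = 0.0085.
Level-payment amortization: P = B₀·r / (1 − (1+r)^(−n)) = 21192.02·0.0085 / (1 − 1.0085^(−70)).
Denominator 1 − (1+r)^(−70) = 0.447048779.
P = 180.132 / 0.447048779 ≈ 402.94.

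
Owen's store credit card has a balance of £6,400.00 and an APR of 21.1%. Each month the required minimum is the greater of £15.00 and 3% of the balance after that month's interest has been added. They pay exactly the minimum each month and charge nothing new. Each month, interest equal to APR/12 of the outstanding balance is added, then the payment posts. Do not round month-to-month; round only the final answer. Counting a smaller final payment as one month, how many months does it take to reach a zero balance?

Monthly rate r = 21.1%/12 = 1.75833% = 0.0175833.
While 3% of the post-interest balance exceeds £15.00, each month B ← (B·(1+r))·(1 − 0.03), i.e. B shrinks by the factor (1+r)·0.97 = 0.98706.
This holds for months 1–198. Entering month 199 the balance is £485.11; 3% of the post-interest balance is now below £15.00, so the flat £15.00 minimum applies from here.
From month 199 a fixed £15.00 at rate r clears £485.11 in 49 more payments. Total: 198 + 49 = 247 months.

247 months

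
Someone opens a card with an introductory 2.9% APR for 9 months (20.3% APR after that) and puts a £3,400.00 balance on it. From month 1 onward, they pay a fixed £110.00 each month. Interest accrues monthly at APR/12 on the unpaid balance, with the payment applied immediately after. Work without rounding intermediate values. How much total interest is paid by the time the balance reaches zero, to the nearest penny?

Promo months 1–9 at r₀ = 2.9%/12 = 0.00241667; months 10+ at r₁ = 20.3%/12 = 0.0169167.
After month 9: iterate B ← B·(1+r₀) − £110.00 for 9 months → £2,475.04.
Then at r₁ with £110.00/mo: n₂ = −ln(1 − r₁·B/P)/ln(1+r₁) ≈ 28.56 → 29 more payments.
Total paid = 37·£110.00 + £61.54 = £4,131.54; interest = £4,131.54 − £3,400.00 = £731.54.

£731.54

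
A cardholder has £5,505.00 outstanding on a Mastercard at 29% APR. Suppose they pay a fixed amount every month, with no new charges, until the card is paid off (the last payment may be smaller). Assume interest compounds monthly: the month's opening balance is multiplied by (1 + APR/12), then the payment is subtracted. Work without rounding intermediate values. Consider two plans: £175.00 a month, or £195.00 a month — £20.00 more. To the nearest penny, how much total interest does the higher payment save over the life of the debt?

Monthly rate r = 29%/12 = 2.41667% = 0.0241667.
At £175.00/mo: n = ⌈−ln(1 − rB₀/P)/ln(1+r)⌉ = 60 payments (last £140.54); total interest = total paid − £5,505.00 = £4,960.54.
At £195.00/mo: 49 payments (last £2.19); total interest £3,857.19.
Interest saved = £4,960.54 − £3,857.19 = £1,103.35.

£1,103.35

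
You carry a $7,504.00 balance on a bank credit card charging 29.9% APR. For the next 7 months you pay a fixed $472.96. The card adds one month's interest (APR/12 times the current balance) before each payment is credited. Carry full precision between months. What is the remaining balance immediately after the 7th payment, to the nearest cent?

Monthly rate r = 29.9%/12 = 2.49167% = 0.0249167.
Each month: B ← B·(1+r) − $472.96.
Month 1: interest $186.97; balance after payment $7,218.01.
Month 2: interest $179.85; balance after payment $6,924.90.
Month 3: interest $172.55; balance after payment $6,624.49.
Month 4: interest $165.06; balance after payment $6,316.59.
Month 5: interest $157.39; balance after payment $6,001.02.
Month 6: interest $149.53; balance after payment $5,677.58.
Month 7: interest $141.47; balance after payment $5,346.09.

$5,346.09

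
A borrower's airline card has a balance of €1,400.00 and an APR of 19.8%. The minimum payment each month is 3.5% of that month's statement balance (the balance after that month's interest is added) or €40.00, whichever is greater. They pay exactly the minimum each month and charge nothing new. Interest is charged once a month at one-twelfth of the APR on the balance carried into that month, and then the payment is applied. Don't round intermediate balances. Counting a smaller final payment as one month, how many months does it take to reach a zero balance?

50 months

Monthly rate r = 19.8%/12 = 1.65% = 0.0165.
While 3.5% of the post-interest balance exceeds €40.00, each month B ← (B·(1+r))·(1 − 0.035), i.e. B shrinks by the factor (1+r)·0.965 = 0.98092.
This holds for months 1–12. Entering month 13 the balance is €1,111.08; 3.5% of the post-interest balance is now below €40.00, so the flat €40.00 minimum applies from here.
From month 13 a fixed €40.00 at rate r clears €1,111.08 in 38 more payments. Total: 12 + 38 = 50 months.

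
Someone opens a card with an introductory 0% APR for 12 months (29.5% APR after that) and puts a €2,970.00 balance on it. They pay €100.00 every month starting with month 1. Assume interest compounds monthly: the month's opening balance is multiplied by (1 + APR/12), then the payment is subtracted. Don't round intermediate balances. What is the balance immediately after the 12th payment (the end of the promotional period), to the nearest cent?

Promo months 1–12 at r₀ = 0%/12 = 0; months 13+ at r₁ = 29.5%/12 = 0.0245833.
After month 12 (no interest yet): B = €2,970.00 − 12·€100.00 = €1,770.00.

€1,770.00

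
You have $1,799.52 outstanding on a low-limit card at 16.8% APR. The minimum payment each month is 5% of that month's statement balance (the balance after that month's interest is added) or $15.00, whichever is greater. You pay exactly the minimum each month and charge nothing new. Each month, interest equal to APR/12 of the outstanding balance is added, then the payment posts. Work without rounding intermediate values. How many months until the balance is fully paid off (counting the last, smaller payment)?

72 months

Monthly rate r = 16.8%/12 = 1.4% = 0.014.
While 5% of the post-interest balance exceeds $15.00, each month B ← (B·(1+r))·(1 − 0.05), i.e. B shrinks by the factor (1+r)·0.95 = 0.9633.
This holds for months 1–49. Entering month 50 the balance is $288.05; 5% of the post-interest balance is now below $15.00, so the flat $15.00 minimum applies from here.
From month 50 a fixed $15.00 at rate r clears $288.05 in 23 more payments. Total: 49 + 23 = 72 months.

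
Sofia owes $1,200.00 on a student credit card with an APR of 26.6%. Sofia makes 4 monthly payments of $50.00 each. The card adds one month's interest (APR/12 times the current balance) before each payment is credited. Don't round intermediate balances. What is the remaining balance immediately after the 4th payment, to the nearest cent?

Monthly rate r = 26.6%/12 = 2.21667% = 0.0221667.
Each month: B ← B·(1+r) − $50.00.
Month 1: interest $26.60; balance after payment $1,176.60.
Month 2: interest $26.08; balance after payment $1,152.68.
Month 3: interest $25.55; balance after payment $1,128.23.
Month 4: interest $25.01; balance after payment $1,103.24.

$1,103.24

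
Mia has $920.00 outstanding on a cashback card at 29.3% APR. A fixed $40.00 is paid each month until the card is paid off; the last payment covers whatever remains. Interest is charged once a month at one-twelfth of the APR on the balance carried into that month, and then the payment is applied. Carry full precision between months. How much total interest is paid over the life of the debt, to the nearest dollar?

Monthly rate r = 29.3%/12 = 2.44167% = 0.0244167.
Payoff takes n = ⌈−ln(1 − rB₀/P)/ln(1+r)⌉ = ⌈34.182⌉ = 35 payments; the last is $7.35.
Total paid = 34·$40.00 + $7.35 = $1,367.35.
Total interest = total paid − principal = $1,367.35 − $920.00 = $447.35.

$447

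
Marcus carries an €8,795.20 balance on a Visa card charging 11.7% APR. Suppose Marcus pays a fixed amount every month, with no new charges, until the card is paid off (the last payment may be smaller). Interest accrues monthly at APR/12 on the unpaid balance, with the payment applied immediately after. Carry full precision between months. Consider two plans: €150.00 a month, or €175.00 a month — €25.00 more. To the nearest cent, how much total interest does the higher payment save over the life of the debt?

€962.99

Monthly rate r = 11.7%/12 = 0.975% = 0.00975.
At €150.00/mo: n = ⌈−ln(1 − rB₀/P)/ln(1+r)⌉ = 88 payments (last €58.33); total interest = total paid − €8,795.20 = €4,313.13.
At €175.00/mo: 70 payments (last €70.34); total interest €3,350.14.
Interest saved = €4,313.13 − €3,350.14 = €962.99.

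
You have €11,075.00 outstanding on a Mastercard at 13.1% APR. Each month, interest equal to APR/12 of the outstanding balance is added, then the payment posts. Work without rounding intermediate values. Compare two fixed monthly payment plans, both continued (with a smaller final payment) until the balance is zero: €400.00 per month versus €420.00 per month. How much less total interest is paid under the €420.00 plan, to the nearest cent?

€126.71

Monthly rate r = 13.1%/12 = 1.09167% = 0.0109167.
At €400.00/mo: n = ⌈−ln(1 − rB₀/P)/ln(1+r)⌉ = 34 payments (last €59.37); total interest = total paid − €11,075.00 = €2,184.37.
At €420.00/mo: 32 payments (last €112.66); total interest €2,057.66.
Interest saved = €2,184.37 − €2,057.66 = €126.71.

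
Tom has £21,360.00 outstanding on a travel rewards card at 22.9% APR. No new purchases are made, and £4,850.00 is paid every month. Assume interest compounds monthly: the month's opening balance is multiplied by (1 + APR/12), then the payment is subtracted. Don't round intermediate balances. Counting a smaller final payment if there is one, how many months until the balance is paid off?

5 months

Monthly rate r = 22.9%/12 = 1.90833% = 0.0190833.
Recurrence: B ← B·(1+r) − £4,850.00.
Month 1: interest £407.62; balance after payment £16,917.62.
Month 2: interest £322.84; balance after payment £12,390.46.
Month 3: interest £236.45; balance after payment £7,776.92.
Month 4: interest £148.41; balance after payment £3,075.33.
Month 5: interest £58.69; balance after payment £0.00.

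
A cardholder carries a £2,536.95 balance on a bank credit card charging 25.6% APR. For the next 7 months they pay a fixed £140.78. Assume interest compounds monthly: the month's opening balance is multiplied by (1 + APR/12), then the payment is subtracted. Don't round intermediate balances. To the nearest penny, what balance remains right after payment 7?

Monthly rate r = 25.6%/12 = 2.13333% = 0.0213333.
Each month: B ← B·(1+r) − £140.78.
Month 1: interest £54.12; balance after payment £2,450.29.
Month 2: interest £52.27; balance after payment £2,361.78.
Month 3: interest £50.38; balance after payment £2,271.39.
Month 4: interest £48.46; balance after payment £2,179.07.
Month 5: interest £46.49; balance after payment £2,084.77.
Month 6: interest £44.48; balance after payment £1,988.47.
Month 7: interest £42.42; balance after payment £1,890.11.

£1,890.11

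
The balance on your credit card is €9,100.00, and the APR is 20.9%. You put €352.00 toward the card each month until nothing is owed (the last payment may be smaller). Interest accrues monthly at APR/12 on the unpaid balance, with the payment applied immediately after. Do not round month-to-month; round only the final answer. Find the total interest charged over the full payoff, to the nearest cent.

Monthly rate r = 20.9%/12 = 1.74167% = 0.0174167.
Payoff takes n = ⌈−ln(1 − rB₀/P)/ln(1+r)⌉ = ⌈34.651⌉ = 35 payments; the last is €229.86.
Total paid = 34·€352.00 + €229.86 = €12,197.86.
Total interest = total paid − principal = €12,197.86 − €9,100.00 = €3,097.86.

€3,097.86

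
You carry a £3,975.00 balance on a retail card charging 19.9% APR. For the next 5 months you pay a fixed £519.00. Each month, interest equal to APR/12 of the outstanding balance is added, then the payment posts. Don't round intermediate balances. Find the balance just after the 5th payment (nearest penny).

Monthly rate r = 19.9%/12 = 1.65833% = 0.0165833.
Each month: B ← B·(1+r) − £519.00.
Month 1: interest £65.92; balance after payment £3,521.92.
Month 2: interest £58.41; balance after payment £3,061.32.
Month 3: interest £50.77; balance after payment £2,593.09.
Month 4: interest £43.00; balance after payment £2,117.09.
Month 5: interest £35.11; balance after payment £1,633.20.

£1,633.20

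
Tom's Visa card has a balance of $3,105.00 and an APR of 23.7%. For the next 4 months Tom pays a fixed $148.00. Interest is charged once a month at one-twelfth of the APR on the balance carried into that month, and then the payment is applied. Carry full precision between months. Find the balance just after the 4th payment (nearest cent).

Monthly rate r = 23.7%/12 = 1.975% = 0.01975.
Each month: B ← B·(1+r) − $148.00.
Month 1: interest $61.32; balance after payment $3,018.32.
Month 2: interest $59.61; balance after payment $2,929.94.
Month 3: interest $57.87; balance after payment $2,839.80.
Month 4: interest $56.09; balance after payment $2,747.89.

$2,747.89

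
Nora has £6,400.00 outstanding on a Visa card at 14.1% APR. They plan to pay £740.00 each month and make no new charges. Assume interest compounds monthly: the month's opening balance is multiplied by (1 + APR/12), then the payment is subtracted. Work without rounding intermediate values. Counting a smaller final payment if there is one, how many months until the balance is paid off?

10 months

Monthly rate r = 14.1%/12 = 1.175% = 0.01175.
Recurrence: B ← B·(1+r) − £740.00.
Month 1: interest £75.20; balance after payment £5,735.20.
Month 2: interest £67.39; balance after payment £5,062.59.
Closed form: n = −ln(1 − rB₀/P)/ln(1+r) = −ln(0.89838)/ln(1.01175) ≈ 9.174, so the balance reaches zero during payment 10.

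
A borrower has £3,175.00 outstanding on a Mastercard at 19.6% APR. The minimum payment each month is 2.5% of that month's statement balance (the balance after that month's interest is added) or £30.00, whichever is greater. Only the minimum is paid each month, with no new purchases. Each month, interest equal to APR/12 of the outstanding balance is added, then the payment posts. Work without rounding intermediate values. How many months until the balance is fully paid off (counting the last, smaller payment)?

Monthly rate r = 19.6%/12 = 1.63333% = 0.0163333.
While 2.5% of the post-interest balance exceeds £30.00, each month B ← (B·(1+r))·(1 − 0.025), i.e. B shrinks by the factor (1+r)·0.975 = 0.99092.
This holds for months 1–109. Entering month 110 the balance is £1,175.41; 2.5% of the post-interest balance is now below £30.00, so the flat £30.00 minimum applies from here.
From month 110 a fixed £30.00 at rate r clears £1,175.41 in 64 more payments. Total: 109 + 64 = 173 months.

173 months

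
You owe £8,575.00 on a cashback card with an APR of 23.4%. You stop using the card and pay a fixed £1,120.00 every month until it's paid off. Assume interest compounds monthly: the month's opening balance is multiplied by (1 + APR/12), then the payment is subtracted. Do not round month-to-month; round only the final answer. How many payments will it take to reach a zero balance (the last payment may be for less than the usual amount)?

Monthly rate r = 23.4%/12 = 1.95% = 0.0195.
Recurrence: B ← B·(1+r) − £1,120.00.
Month 1: interest £167.21; balance after payment £7,622.21.
Month 2: interest £148.63; balance after payment £6,650.85.
Closed form: n = −ln(1 − rB₀/P)/ln(1+r) = −ln(0.8507)/ln(1.0195) ≈ 8.372, so the balance reaches zero during payment 9.

9 payments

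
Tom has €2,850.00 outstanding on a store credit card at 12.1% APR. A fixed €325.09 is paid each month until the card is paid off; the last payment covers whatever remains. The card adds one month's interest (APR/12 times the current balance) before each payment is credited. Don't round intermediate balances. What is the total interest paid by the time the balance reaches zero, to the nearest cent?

Monthly rate r = 12.1%/12 = 1.00833% = 0.0100833.
Payoff takes n = ⌈−ln(1 − rB₀/P)/ln(1+r)⌉ = ⌈9.225⌉ = 10 payments; the last is €73.41.
Total paid = 9·€325.09 + €73.41 = €2,999.22.
Total interest = total paid − principal = €2,999.22 − €2,850.00 = €149.22.

€149.22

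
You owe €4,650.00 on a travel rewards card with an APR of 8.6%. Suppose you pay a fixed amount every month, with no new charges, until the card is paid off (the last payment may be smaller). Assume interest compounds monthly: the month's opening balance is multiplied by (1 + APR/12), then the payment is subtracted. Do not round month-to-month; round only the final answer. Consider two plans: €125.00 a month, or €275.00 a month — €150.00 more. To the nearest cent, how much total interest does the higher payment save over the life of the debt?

Monthly rate r = 8.6%/12 = 0.716667% = 0.00716667.
At €125.00/mo: n = ⌈−ln(1 − rB₀/P)/ln(1+r)⌉ = 44 payments (last €52.56); total interest = total paid − €4,650.00 = €777.56.
At €275.00/mo: 19 payments (last €24.62); total interest €324.62.
Interest saved = €777.56 − €324.62 = €452.94.

€452.94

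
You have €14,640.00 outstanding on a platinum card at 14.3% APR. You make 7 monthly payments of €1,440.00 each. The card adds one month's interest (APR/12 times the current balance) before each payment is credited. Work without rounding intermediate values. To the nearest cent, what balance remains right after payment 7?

€5,458.15

Monthly rate r = 14.3%/12 = 1.19167% = 0.0119167.
Each month: B ← B·(1+r) − €1,440.00.
Month 1: interest €174.46; balance after payment €13,374.46.
Month 2: interest €159.38; balance after payment €12,093.84.
Month 3: interest €144.12; balance after payment €10,797.96.
Month 4: interest €128.68; balance after payment €9,486.63.
Month 5: interest €113.05; balance after payment €8,159.68.
Month 6: interest €97.24; balance after payment €6,816.92.
Month 7: interest €81.23; balance after payment €5,458.15.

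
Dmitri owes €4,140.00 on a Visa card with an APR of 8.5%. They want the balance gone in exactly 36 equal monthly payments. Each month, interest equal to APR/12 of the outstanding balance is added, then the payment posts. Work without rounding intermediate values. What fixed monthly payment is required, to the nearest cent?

Monthly rate r = 8.5%/12 = 0.708333% = 0.00708333.
Level-payment amortization: P = B₀·r / (1 − (1+r)^(−n)) = 4140.00·0.00708333 / (1 − 1.00708^(−36)).
Denominator 1 − (1+r)^(−36) = 0.22438663.
P = 29.325 / 0.22438663 ≈ 130.69.

€130.69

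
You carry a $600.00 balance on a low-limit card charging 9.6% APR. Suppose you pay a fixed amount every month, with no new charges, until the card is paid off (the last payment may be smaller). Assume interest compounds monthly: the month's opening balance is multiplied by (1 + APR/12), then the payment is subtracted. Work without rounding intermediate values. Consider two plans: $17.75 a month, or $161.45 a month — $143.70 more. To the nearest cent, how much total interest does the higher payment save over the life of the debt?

$90.72

Monthly rate r = 9.6%/12 = 0.8% = 0.008.
At $17.75/mo: n = ⌈−ln(1 − rB₀/P)/ln(1+r)⌉ = 40 payments (last $10.11); total interest = total paid − $600.00 = $102.36.
At $161.45/mo: 4 payments (last $127.29); total interest $11.64.
Interest saved = $102.36 − $11.64 = $90.72.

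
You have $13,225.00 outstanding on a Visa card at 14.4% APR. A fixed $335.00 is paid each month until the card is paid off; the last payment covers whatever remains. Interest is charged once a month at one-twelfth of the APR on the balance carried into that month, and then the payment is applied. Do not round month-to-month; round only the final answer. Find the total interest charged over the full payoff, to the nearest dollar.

$4,804

Monthly rate r = 14.4%/12 = 1.2% = 0.012.
Payoff takes n = ⌈−ln(1 − rB₀/P)/ln(1+r)⌉ = ⌈53.816⌉ = 54 payments; the last is $273.53.
Total paid = 53·$335.00 + $273.53 = $18,028.53.
Total interest = total paid − principal = $18,028.53 − $13,225.00 = $4,803.53.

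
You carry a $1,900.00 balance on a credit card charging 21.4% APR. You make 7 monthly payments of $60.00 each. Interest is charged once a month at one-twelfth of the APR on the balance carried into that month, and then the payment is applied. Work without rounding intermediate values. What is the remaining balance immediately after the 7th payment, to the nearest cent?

$1,707.11

Monthly rate r = 21.4%/12 = 1.78333% = 0.0178333.
Each month: B ← B·(1+r) − $60.00.
Month 1: interest $33.88; balance after payment $1,873.88.
Month 2: interest $33.42; balance after payment $1,847.30.
Month 3: interest $32.94; balance after payment $1,820.24.
Month 4: interest $32.46; balance after payment $1,792.71.
Month 5: interest $31.97; balance after payment $1,764.68.
Month 6: interest $31.47; balance after payment $1,736.15.
Month 7: interest $30.96; balance after payment $1,707.11.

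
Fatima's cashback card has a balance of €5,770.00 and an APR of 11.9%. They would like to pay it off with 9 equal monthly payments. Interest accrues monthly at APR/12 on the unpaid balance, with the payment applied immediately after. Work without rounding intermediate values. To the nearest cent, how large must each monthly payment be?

€673.32

Monthly rate r = 11.9%/12 = 0.991667% = 0.00991667.
Level-payment amortization: P = B₀·r / (1 − (1+r)^(−n)) = 5770.00·0.00991667 / (1 − 1.00992^(−9)).
Denominator 1 − (1+r)^(−9) = 0.0849809304.
P = 57.2192 / 0.0849809304 ≈ 673.32.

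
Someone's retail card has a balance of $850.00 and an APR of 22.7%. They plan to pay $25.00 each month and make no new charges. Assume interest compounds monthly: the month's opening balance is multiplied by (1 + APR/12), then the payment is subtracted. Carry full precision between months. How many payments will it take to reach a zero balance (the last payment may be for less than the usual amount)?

55 months

Monthly rate r = 22.7%/12 = 1.89167% = 0.0189167.
Recurrence: B ← B·(1+r) − $25.00.
Month 1: interest $16.08; balance after payment $841.08.
Month 2: interest $15.91; balance after payment $831.99.
Closed form: n = −ln(1 − rB₀/P)/ln(1+r) = −ln(0.35683)/ln(1.01892) ≈ 54.989, so the balance reaches zero during payment 55.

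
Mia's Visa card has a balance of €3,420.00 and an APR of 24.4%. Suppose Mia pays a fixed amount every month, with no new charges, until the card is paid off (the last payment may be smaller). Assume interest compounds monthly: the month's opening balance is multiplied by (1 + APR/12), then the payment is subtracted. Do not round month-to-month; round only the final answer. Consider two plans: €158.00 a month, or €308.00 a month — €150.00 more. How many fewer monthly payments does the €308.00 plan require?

16 fewer payments

Monthly rate r = 24.4%/12 = 2.03333% = 0.0203333.
At €158.00/mo: n = ⌈−ln(1 − rB₀/P)/ln(1+r)⌉ = 29 payments (last €129.14); total interest = total paid − €3,420.00 = €1,133.14.
At €308.00/mo: 13 payments (last €220.14); total interest €496.14.
Payments saved = 29 − 13 = 16.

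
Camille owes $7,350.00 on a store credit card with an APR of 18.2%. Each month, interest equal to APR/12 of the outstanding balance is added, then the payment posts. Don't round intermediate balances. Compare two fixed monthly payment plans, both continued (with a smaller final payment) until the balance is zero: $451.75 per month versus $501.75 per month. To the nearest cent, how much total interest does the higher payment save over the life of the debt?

$129.21

Monthly rate r = 18.2%/12 = 1.51667% = 0.0151667.
At $451.75/mo: n = ⌈−ln(1 − rB₀/P)/ln(1+r)⌉ = 19 payments (last $373.36); total interest = total paid − $7,350.00 = $1,154.86.
At $501.75/mo: 17 payments (last $347.65); total interest $1,025.65.
Interest saved = $1,154.86 − $1,025.65 = $129.21.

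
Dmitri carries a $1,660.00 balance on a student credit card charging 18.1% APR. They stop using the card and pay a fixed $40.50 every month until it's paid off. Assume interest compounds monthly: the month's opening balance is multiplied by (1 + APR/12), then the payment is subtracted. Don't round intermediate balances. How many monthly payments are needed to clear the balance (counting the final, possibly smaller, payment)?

65 payments

Monthly rate r = 18.1%/12 = 1.50833% = 0.0150833.
Recurrence: B ← B·(1+r) − $40.50.
Month 1: interest $25.04; balance after payment $1,644.54.
Month 2: interest $24.81; balance after payment $1,628.84.
Closed form: n = −ln(1 − rB₀/P)/ln(1+r) = −ln(0.38177)/ln(1.01508) ≈ 64.321, so the balance reaches zero during payment 65.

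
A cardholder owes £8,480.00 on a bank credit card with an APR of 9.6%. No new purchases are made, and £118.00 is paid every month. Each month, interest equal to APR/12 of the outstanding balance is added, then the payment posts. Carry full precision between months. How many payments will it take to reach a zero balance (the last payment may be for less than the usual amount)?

Monthly rate r = 9.6%/12 = 0.8% = 0.008.
Recurrence: B ← B·(1+r) − £118.00.
Month 1: interest £67.84; balance after payment £8,429.84.
Month 2: interest £67.44; balance after payment £8,379.28.
Closed form: n = −ln(1 − rB₀/P)/ln(1+r) = −ln(0.42508)/ln(1.008) ≈ 107.361, so the balance reaches zero during payment 108.

108 payments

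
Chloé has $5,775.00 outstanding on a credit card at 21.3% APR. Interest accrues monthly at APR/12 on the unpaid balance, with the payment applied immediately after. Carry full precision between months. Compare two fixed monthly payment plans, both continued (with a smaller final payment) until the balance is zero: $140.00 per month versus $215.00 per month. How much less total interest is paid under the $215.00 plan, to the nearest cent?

Monthly rate r = 21.3%/12 = 1.775% = 0.01775.
At $140.00/mo: n = ⌈−ln(1 − rB₀/P)/ln(1+r)⌉ = 75 payments (last $123.38); total interest = total paid − $5,775.00 = $4,708.38.
At $215.00/mo: 37 payments (last $175.58); total interest $2,140.58.
Interest saved = $4,708.38 − $2,140.58 = $2,567.80.

$2,567.80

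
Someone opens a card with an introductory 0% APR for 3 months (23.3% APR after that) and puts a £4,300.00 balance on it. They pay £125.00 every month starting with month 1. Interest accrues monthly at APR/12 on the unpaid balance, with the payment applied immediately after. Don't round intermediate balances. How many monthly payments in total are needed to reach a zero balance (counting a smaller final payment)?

52 payments

Promo months 1–3 at r₀ = 0%/12 = 0; months 4+ at r₁ = 23.3%/12 = 0.0194167.
After month 3 (no interest yet): B = £4,300.00 − 3·£125.00 = £3,925.00.
Then at r₁ with £125.00/mo: n₂ = −ln(1 − r₁·B/P)/ln(1+r₁) ≈ 48.92 → 49 more payments.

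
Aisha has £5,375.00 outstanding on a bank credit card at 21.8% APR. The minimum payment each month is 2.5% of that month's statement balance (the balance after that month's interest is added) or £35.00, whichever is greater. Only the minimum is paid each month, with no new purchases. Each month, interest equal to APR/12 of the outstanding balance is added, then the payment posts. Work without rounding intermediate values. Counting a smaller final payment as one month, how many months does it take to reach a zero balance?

Monthly rate r = 21.8%/12 = 1.81667% = 0.0181667.
While 2.5% of the post-interest balance exceeds £35.00, each month B ← (B·(1+r))·(1 − 0.025), i.e. B shrinks by the factor (1+r)·0.975 = 0.99271.
This holds for months 1–187. Entering month 188 the balance is £1,368.90; 2.5% of the post-interest balance is now below £35.00, so the flat £35.00 minimum applies from here.
From month 188 a fixed £35.00 at rate r clears £1,368.90 in 69 more payments. Total: 187 + 69 = 256 months.

256 months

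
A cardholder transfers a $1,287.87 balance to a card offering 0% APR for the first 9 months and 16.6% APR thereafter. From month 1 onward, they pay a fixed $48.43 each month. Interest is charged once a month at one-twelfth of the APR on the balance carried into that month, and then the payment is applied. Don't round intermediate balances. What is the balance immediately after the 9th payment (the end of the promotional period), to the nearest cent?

Promo months 1–9 at r₀ = 0%/12 = 0; months 10+ at r₁ = 16.6%/12 = 0.0138333.
After month 9 (no interest yet): B = $1,287.87 − 9·$48.43 = $852.00.

$852.00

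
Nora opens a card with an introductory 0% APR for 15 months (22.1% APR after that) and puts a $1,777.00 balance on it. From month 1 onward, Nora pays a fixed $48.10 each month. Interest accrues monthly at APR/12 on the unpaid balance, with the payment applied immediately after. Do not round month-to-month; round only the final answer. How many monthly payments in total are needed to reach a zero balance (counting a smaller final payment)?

44 months

Promo months 1–15 at r₀ = 0%/12 = 0; months 16+ at r₁ = 22.1%/12 = 0.0184167.
After month 15 (no interest yet): B = $1,777.00 − 15·$48.10 = $1,055.50.
Then at r₁ with $48.10/mo: n₂ = −ln(1 − r₁·B/P)/ln(1+r₁) ≈ 28.37 → 29 more payments.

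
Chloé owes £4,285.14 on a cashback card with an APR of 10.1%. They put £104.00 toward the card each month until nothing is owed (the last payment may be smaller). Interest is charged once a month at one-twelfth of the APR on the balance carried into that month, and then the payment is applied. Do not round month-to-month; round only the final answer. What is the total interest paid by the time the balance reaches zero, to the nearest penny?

Monthly rate r = 10.1%/12 = 0.841667% = 0.00841667.
Payoff takes n = ⌈−ln(1 − rB₀/P)/ln(1+r)⌉ = ⌈50.810⌉ = 51 payments; the last is £84.33.
Total paid = 50·£104.00 + £84.33 = £5,284.33.
Total interest = total paid − principal = £5,284.33 − £4,285.14 = £999.19.

£999.19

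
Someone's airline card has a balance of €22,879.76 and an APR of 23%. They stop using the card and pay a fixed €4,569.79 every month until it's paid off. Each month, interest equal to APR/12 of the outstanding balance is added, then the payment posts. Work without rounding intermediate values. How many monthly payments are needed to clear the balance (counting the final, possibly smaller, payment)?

Monthly rate r = 23%/12 = 1.91667% = 0.0191667.
Recurrence: B ← B·(1+r) − €4,569.79.
Month 1: interest €438.53; balance after payment €18,748.50.
Month 2: interest €359.35; balance after payment €14,538.05.
Month 3: interest €278.65; balance after payment €10,246.91.
Month 4: interest €196.40; balance after payment €5,873.52.
Month 5: interest €112.58; balance after payment €1,416.31.
Month 6: interest €27.15; balance after payment €0.00.

6 months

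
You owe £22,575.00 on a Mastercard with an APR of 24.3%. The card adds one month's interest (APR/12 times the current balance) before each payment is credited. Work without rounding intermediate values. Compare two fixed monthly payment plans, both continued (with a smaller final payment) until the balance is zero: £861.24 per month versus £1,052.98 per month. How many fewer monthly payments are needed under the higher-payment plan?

9 fewer payments

Monthly rate r = 24.3%/12 = 2.025% = 0.02025.
At £861.24/mo: n = ⌈−ln(1 − rB₀/P)/ln(1+r)⌉ = 38 payments (last £644.11); total interest = total paid − £22,575.00 = £9,934.99.
At £1,052.98/mo: 29 payments (last £426.84); total interest £7,335.28.
Payments saved = 38 − 29 = 9.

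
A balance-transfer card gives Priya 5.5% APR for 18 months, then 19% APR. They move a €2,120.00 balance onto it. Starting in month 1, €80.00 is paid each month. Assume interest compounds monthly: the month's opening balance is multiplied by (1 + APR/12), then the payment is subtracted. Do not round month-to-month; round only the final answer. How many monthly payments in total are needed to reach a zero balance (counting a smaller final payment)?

Promo months 1–18 at r₀ = 5.5%/12 = 0.00458333; months 19+ at r₁ = 19%/12 = 0.0158333.
After month 18: iterate B ← B·(1+r₀) − €80.00 for 18 months → €804.39.
Then at r₁ with €80.00/mo: n₂ = −ln(1 − r₁·B/P)/ln(1+r₁) ≈ 11.04 → 12 more payments.

30 payments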